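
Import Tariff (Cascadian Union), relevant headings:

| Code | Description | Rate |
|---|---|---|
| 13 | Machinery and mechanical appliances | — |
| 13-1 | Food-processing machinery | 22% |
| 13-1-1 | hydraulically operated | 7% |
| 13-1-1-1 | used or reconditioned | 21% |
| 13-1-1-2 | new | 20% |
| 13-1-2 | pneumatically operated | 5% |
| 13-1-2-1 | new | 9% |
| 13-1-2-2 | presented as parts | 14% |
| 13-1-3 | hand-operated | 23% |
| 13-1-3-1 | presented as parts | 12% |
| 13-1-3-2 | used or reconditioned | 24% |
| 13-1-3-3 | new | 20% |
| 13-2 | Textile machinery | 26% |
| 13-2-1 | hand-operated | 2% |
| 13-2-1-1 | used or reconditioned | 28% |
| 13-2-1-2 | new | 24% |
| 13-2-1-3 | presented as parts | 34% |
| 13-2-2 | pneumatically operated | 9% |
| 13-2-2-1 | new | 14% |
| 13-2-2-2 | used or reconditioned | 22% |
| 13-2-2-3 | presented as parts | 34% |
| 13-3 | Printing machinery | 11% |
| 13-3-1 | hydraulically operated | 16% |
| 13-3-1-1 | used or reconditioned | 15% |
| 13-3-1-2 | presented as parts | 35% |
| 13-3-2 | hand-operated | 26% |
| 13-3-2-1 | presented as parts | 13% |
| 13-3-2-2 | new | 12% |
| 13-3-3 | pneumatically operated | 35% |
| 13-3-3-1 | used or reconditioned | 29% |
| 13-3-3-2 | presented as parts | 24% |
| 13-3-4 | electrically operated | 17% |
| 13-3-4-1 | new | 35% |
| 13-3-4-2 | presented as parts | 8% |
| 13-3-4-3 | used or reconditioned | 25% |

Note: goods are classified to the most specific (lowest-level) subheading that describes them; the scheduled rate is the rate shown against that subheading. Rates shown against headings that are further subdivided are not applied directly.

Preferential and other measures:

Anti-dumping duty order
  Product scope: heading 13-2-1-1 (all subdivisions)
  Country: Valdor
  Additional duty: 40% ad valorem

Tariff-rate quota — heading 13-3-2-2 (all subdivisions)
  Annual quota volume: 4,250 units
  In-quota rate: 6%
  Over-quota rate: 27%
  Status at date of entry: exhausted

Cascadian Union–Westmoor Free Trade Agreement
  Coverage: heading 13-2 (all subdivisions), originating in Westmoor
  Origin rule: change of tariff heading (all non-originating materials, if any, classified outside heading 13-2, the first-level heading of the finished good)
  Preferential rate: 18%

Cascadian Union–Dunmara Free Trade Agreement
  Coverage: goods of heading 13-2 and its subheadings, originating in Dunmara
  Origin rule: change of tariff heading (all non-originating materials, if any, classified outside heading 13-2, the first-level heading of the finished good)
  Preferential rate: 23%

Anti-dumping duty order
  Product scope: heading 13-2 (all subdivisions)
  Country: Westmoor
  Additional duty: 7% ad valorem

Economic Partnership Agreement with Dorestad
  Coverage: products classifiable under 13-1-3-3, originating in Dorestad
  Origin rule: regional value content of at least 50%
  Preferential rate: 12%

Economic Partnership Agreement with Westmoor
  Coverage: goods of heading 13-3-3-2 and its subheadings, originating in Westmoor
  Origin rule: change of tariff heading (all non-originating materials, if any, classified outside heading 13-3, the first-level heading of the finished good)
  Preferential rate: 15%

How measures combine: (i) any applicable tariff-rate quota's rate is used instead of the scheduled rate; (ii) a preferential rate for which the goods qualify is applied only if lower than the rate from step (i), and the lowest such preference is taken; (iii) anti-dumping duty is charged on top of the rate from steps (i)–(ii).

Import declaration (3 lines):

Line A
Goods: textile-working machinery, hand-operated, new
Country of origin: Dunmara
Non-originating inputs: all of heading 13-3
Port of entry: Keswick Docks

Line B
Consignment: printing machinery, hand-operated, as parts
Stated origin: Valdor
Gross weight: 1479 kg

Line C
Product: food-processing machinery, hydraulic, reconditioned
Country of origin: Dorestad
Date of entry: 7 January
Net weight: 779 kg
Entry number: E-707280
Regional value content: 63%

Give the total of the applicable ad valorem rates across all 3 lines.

Line A: textile-working → 13-2; hand-operated → 13-2-1; new → 13-2-1-2. Scheduled 24%. Dunmara agreement on 13-2: CTH met → 23% available; preferential 23%. → 23%.
Line B: printing → 13-3; hand-operated → 13-3-2; as parts → 13-3-2-1. Scheduled 13%. No special measure applies. → 13%.
Line C: food-processing → 13-1; hydraulic → 13-1-1; reconditioned → 13-1-1-1. Scheduled 21%. Dorestad agreement on 13-1-3-3: 13-1-1-1 not covered. → 21%.
Sum: 23% + 13% + 21% = 57%.

57%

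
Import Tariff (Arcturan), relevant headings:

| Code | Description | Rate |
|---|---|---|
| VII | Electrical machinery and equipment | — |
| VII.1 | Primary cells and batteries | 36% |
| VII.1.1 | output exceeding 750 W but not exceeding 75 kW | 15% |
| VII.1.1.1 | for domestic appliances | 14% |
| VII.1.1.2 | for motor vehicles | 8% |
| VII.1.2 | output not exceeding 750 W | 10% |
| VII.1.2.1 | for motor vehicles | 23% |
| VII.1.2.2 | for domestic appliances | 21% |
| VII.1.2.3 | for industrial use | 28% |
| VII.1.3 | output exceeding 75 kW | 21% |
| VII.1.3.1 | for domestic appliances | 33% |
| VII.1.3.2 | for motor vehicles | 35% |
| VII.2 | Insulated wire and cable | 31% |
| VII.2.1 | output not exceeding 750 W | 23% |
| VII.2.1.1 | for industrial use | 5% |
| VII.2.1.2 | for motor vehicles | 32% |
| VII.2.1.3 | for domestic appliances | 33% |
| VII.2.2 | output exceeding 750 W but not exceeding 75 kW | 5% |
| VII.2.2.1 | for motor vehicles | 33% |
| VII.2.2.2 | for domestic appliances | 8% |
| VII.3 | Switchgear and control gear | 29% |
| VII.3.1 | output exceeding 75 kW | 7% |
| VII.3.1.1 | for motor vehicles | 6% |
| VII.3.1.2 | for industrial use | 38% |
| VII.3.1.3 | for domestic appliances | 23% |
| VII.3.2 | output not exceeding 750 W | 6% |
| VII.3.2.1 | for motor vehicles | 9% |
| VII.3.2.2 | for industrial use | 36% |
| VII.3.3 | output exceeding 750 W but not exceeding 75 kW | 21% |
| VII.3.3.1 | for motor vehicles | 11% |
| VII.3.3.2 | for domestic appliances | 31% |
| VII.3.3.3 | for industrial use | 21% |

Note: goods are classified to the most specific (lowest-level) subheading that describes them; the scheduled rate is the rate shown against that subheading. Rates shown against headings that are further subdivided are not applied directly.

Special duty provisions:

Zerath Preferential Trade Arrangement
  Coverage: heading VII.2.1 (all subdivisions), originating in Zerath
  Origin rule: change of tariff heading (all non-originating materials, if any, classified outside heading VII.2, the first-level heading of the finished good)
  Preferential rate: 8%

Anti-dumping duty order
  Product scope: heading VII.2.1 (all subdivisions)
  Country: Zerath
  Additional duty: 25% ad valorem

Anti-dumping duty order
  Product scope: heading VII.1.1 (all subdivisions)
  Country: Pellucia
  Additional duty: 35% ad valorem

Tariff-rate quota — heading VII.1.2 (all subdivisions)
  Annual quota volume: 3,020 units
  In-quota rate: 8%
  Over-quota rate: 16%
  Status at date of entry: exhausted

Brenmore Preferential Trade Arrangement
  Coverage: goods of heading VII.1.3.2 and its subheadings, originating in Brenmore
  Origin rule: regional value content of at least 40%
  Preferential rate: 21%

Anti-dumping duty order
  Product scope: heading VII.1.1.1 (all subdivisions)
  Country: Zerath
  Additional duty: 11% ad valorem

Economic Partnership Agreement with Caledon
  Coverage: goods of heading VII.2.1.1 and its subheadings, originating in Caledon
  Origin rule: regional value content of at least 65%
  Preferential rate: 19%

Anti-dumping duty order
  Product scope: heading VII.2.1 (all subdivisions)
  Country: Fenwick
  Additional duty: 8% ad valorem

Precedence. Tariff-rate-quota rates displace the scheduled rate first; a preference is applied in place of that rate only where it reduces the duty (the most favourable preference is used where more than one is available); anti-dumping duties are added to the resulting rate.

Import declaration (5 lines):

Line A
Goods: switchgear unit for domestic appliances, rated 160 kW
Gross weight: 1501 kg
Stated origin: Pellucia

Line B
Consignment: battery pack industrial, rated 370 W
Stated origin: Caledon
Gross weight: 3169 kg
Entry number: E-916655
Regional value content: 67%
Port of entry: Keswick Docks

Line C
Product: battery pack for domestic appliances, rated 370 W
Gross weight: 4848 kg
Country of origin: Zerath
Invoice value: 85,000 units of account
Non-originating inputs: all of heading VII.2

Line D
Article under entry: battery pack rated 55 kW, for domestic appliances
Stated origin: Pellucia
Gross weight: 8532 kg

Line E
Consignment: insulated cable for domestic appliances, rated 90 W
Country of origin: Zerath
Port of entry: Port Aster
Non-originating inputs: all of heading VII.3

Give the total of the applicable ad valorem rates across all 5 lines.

137%

Line A: switchgear unit → VII.3; rated 160 kW → VII.3.1; for domestic appliances → VII.3.1.3. Scheduled 23%. No special measure applies. → 23%.
Line B: battery pack → VII.1; rated 370 W → VII.1.2; industrial → VII.1.2.3. Scheduled 28%. quota on VII.1.2 exhausted → over-quota 16%; Caledon agreement on VII.2.1.1: VII.1.2.3 not covered. → 16%.
Line C: battery pack → VII.1; rated 370 W → VII.1.2; for domestic appliances → VII.1.2.2. Scheduled 21%. quota on VII.1.2 exhausted → over-quota 16%; Zerath agreement on VII.2.1: VII.1.2.2 not covered. → 16%.
Line D: battery pack → VII.1; rated 55 kW → VII.1.1; for domestic appliances → VII.1.1.1. Scheduled 14%. anti-dumping (Pellucia, VII.1.1): +35%; total 14% + 35% = 49%. → 49%.
Line E: insulated cable → VII.2; rated 90 W → VII.2.1; for domestic appliances → VII.2.1.3. Scheduled 33%. Zerath agreement on VII.2.1: CTH met → 8% available; preferential 8%; anti-dumping (Zerath, VII.2.1): +25%; total 8% + 25% = 33%. → 33%.
Sum: 23% + 16% + 16% + 49% + 33% = 137%.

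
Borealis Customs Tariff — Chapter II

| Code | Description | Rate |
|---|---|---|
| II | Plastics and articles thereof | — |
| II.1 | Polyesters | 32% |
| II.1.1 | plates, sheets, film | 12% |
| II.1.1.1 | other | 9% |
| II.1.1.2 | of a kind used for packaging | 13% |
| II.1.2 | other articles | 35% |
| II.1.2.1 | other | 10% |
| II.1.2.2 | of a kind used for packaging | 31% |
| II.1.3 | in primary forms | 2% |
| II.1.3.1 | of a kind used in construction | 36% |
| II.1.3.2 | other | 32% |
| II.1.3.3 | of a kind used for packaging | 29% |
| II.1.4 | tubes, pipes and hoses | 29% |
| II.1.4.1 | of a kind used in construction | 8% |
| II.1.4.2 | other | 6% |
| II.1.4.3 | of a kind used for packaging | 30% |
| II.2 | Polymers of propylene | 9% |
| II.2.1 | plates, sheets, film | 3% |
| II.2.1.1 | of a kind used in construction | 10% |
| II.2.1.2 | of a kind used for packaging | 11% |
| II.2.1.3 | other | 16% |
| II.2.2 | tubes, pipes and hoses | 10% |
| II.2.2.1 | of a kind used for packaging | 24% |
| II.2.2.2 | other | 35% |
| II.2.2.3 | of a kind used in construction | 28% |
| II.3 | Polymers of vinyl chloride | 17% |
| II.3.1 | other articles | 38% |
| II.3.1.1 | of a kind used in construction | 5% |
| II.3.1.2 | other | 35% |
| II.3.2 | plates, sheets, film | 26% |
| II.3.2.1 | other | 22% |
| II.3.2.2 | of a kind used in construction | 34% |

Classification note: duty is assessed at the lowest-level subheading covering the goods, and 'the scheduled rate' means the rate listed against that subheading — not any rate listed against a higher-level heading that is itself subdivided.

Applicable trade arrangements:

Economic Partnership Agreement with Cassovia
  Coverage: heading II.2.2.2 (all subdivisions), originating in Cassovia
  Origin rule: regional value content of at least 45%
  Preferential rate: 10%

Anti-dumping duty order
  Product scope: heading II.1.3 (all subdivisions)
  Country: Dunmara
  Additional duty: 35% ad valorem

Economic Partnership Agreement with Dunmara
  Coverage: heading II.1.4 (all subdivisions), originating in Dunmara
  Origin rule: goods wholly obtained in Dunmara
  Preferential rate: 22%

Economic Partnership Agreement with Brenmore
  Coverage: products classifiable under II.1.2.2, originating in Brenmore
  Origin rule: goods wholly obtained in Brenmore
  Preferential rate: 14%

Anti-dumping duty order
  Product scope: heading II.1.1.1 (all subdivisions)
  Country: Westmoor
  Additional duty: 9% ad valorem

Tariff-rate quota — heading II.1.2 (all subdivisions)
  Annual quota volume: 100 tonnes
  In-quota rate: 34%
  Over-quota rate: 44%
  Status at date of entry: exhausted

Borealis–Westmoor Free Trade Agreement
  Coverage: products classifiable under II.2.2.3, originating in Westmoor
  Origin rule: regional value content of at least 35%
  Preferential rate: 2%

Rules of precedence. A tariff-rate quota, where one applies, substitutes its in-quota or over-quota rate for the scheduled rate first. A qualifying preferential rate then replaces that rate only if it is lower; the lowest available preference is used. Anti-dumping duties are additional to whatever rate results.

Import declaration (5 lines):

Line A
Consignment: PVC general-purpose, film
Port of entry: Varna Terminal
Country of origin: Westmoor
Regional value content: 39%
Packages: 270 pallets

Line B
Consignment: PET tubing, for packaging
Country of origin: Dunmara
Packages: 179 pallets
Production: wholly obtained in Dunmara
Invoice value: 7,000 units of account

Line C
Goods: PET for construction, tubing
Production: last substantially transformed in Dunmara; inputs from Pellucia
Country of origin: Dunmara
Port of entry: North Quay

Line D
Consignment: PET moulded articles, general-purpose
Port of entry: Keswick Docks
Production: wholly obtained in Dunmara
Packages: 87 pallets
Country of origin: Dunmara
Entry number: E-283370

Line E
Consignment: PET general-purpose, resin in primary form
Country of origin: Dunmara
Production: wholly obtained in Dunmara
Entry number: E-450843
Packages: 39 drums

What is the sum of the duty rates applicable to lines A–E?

Line A: PVC → II.3; film → II.3.2; general-purpose → II.3.2.1. Scheduled 22%. Westmoor agreement on II.2.2.3: II.3.2.1 not covered. → 22%.
Line B: PET → II.1; tubing → II.1.4; for packaging → II.1.4.3. Scheduled 30%. Dunmara agreement on II.1.4: wholly obtained → 22% available; preferential 22%. → 22%.
Line C: PET → II.1; tubing → II.1.4; for construction → II.1.4.1. Scheduled 8%. Dunmara agreement on II.1.4: not wholly obtained. → 8%.
Line D: PET → II.1; moulded articles → II.1.2; general-purpose → II.1.2.1. Scheduled 10%. quota on II.1.2 exhausted → over-quota 44%; Dunmara agreement on II.1.4: II.1.2.1 not covered. → 44%.
Line E: PET → II.1; resin in primary form → II.1.3; general-purpose → II.1.3.2. Scheduled 32%. Dunmara agreement on II.1.4: II.1.3.2 not covered; anti-dumping (Dunmara, II.1.3): +35%; total 32% + 35% = 67%. → 67%.
Sum: 22% + 22% + 8% + 44% + 67% = 163%.

163%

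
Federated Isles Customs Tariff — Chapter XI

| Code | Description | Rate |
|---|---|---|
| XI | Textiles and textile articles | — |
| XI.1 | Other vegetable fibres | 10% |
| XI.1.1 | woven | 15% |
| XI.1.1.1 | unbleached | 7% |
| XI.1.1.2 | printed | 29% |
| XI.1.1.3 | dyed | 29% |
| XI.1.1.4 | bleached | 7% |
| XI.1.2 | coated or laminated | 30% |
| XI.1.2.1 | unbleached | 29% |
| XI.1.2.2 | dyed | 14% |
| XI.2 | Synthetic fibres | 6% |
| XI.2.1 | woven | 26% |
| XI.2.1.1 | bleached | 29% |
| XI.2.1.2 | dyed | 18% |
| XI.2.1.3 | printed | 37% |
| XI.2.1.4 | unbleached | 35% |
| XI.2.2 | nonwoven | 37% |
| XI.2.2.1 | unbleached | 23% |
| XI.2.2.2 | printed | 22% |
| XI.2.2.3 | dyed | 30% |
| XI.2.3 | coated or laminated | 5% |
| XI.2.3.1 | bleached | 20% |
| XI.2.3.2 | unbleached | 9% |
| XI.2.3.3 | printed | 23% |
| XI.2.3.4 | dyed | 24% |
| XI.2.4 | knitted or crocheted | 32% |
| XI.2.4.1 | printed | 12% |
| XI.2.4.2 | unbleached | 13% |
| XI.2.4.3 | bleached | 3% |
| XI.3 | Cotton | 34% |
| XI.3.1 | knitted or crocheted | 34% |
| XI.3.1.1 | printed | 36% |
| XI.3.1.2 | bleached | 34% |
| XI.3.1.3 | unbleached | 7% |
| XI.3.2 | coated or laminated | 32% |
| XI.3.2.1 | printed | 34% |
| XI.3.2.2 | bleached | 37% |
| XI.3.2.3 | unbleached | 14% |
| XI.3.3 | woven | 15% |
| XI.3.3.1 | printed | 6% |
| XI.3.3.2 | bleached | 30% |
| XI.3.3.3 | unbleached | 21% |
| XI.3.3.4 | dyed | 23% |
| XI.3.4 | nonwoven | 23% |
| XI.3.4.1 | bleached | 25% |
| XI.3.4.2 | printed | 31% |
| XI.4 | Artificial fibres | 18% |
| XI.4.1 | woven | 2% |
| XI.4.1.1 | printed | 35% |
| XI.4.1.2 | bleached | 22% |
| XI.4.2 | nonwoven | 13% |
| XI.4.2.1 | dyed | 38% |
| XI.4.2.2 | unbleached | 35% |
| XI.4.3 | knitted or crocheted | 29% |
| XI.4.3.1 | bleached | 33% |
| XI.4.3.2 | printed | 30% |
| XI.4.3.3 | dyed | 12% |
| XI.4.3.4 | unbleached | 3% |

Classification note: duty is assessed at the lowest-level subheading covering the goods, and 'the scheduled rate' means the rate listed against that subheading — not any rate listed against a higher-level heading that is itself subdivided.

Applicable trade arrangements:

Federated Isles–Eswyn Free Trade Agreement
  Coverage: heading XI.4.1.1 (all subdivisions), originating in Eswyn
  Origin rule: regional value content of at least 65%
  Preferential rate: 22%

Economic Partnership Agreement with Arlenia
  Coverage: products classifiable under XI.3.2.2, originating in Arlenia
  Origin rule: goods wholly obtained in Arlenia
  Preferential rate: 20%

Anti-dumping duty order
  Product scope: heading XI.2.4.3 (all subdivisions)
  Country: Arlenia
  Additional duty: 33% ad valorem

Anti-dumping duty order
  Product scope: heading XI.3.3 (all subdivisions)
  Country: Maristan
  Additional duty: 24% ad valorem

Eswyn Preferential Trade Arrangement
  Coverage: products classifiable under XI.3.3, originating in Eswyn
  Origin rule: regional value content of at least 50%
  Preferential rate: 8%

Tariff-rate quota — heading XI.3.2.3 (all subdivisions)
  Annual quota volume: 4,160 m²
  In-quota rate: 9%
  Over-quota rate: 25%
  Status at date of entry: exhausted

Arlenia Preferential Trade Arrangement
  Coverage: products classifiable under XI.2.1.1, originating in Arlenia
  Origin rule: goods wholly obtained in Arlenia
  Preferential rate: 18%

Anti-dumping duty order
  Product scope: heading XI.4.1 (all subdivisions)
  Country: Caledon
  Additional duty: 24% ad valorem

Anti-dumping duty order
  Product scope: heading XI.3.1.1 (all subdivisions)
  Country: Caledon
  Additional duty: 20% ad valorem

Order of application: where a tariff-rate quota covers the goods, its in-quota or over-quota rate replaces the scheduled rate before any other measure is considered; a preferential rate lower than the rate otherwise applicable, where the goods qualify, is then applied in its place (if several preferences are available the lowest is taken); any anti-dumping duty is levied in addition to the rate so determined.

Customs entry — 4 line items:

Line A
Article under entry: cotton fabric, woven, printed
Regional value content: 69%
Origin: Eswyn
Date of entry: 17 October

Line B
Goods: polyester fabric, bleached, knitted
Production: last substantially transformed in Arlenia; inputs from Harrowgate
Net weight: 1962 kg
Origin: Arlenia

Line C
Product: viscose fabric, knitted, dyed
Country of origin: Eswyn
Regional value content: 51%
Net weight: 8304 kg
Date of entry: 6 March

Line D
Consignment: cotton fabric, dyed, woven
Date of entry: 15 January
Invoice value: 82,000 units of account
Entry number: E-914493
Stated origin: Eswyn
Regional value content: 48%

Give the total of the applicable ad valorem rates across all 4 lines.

77%

Line A: cotton → XI.3; woven → XI.3.3; printed → XI.3.3.1. Scheduled 6%. Eswyn agreement on XI.4.1.1: XI.3.3.1 not covered; Eswyn agreement on XI.3.3: RVC ≥ 50% → 8% available; preference 8% not lower than 6% → no reduction. → 6%.
Line B: polyester → XI.2; knitted → XI.2.4; bleached → XI.2.4.3. Scheduled 3%. Arlenia agreement on XI.3.2.2: XI.2.4.3 not covered; Arlenia agreement on XI.2.1.1: XI.2.4.3 not covered; anti-dumping (Arlenia, XI.2.4.3): +33%; total 3% + 33% = 36%. → 36%.
Line C: viscose → XI.4; knitted → XI.4.3; dyed → XI.4.3.3. Scheduled 12%. Eswyn agreement on XI.4.1.1: XI.4.3.3 not covered; Eswyn agreement on XI.3.3: XI.4.3.3 not covered. → 12%.
Line D: cotton → XI.3; woven → XI.3.3; dyed → XI.3.3.4. Scheduled 23%. Eswyn agreement on XI.4.1.1: XI.3.3.4 not covered; Eswyn agreement on XI.3.3: RVC < 50%. → 23%.
Sum: 6% + 36% + 12% + 23% = 77%.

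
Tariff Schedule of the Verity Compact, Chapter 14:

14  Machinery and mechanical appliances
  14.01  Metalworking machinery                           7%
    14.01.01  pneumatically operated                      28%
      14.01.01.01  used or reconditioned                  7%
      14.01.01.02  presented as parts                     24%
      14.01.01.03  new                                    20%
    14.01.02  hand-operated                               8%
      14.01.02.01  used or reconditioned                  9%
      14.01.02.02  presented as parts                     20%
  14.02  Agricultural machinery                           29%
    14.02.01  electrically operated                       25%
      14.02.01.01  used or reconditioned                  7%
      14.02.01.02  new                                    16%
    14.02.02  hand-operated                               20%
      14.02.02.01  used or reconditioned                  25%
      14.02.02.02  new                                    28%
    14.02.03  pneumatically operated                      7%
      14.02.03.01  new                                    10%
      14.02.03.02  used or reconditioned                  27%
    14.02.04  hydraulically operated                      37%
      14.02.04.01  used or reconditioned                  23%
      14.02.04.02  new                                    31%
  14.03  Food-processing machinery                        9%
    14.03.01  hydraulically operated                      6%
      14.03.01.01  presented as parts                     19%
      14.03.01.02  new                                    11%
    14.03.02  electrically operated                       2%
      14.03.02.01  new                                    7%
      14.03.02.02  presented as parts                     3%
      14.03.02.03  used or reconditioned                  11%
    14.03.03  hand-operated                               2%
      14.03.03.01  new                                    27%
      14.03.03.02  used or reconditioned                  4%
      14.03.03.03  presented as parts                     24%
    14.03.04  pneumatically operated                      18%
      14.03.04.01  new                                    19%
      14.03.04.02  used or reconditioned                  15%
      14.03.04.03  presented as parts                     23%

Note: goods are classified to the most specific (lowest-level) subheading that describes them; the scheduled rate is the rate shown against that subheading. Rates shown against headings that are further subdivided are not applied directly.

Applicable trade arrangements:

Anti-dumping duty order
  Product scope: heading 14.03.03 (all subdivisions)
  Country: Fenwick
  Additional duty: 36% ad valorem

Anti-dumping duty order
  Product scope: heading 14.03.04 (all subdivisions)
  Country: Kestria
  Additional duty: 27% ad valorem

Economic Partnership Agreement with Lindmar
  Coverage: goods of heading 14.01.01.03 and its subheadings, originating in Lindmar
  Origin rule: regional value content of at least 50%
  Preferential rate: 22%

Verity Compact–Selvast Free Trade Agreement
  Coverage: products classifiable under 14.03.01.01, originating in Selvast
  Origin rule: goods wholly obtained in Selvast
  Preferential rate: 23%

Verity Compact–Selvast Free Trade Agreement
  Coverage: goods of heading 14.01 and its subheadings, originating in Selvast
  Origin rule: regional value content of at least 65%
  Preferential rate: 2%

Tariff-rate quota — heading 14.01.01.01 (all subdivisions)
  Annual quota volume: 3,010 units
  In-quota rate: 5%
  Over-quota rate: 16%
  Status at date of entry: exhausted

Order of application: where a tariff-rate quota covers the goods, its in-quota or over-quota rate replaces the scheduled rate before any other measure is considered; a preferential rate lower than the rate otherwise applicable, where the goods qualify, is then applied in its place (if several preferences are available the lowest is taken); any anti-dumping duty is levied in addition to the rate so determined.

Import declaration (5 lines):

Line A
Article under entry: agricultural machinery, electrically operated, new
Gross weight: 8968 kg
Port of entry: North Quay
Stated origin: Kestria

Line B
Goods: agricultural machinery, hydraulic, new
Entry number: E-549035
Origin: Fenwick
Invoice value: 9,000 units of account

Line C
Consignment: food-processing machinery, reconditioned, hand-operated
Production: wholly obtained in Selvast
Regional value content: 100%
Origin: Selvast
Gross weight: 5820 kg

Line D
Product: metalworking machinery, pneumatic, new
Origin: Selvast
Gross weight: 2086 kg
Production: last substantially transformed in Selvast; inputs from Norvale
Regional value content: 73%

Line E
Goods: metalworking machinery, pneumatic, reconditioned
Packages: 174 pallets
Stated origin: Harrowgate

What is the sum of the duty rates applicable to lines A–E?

69%

Line A: agricultural → 14.02; electrically operated → 14.02.01; new → 14.02.01.02. Scheduled 16%. No special measure applies. → 16%.
Line B: agricultural → 14.02; hydraulic → 14.02.04; new → 14.02.04.02. Scheduled 31%. No special measure applies. → 31%.
Line C: food-processing → 14.03; hand-operated → 14.03.03; reconditioned → 14.03.03.02. Scheduled 4%. Selvast agreement on 14.03.01.01: 14.03.03.02 not covered; Selvast agreement on 14.01: 14.03.03.02 not covered. → 4%.
Line D: metalworking → 14.01; pneumatic → 14.01.01; new → 14.01.01.03. Scheduled 20%. Selvast agreement on 14.03.01.01: 14.01.01.03 not covered; Selvast agreement on 14.01: RVC ≥ 65% → 2% available; preferential 2%. → 2%.
Line E: metalworking → 14.01; pneumatic → 14.01.01; reconditioned → 14.01.01.01. Scheduled 7%. quota on 14.01.01.01 exhausted → over-quota 16%. → 16%.
Sum: 16% + 31% + 4% + 2% + 16% = 69%.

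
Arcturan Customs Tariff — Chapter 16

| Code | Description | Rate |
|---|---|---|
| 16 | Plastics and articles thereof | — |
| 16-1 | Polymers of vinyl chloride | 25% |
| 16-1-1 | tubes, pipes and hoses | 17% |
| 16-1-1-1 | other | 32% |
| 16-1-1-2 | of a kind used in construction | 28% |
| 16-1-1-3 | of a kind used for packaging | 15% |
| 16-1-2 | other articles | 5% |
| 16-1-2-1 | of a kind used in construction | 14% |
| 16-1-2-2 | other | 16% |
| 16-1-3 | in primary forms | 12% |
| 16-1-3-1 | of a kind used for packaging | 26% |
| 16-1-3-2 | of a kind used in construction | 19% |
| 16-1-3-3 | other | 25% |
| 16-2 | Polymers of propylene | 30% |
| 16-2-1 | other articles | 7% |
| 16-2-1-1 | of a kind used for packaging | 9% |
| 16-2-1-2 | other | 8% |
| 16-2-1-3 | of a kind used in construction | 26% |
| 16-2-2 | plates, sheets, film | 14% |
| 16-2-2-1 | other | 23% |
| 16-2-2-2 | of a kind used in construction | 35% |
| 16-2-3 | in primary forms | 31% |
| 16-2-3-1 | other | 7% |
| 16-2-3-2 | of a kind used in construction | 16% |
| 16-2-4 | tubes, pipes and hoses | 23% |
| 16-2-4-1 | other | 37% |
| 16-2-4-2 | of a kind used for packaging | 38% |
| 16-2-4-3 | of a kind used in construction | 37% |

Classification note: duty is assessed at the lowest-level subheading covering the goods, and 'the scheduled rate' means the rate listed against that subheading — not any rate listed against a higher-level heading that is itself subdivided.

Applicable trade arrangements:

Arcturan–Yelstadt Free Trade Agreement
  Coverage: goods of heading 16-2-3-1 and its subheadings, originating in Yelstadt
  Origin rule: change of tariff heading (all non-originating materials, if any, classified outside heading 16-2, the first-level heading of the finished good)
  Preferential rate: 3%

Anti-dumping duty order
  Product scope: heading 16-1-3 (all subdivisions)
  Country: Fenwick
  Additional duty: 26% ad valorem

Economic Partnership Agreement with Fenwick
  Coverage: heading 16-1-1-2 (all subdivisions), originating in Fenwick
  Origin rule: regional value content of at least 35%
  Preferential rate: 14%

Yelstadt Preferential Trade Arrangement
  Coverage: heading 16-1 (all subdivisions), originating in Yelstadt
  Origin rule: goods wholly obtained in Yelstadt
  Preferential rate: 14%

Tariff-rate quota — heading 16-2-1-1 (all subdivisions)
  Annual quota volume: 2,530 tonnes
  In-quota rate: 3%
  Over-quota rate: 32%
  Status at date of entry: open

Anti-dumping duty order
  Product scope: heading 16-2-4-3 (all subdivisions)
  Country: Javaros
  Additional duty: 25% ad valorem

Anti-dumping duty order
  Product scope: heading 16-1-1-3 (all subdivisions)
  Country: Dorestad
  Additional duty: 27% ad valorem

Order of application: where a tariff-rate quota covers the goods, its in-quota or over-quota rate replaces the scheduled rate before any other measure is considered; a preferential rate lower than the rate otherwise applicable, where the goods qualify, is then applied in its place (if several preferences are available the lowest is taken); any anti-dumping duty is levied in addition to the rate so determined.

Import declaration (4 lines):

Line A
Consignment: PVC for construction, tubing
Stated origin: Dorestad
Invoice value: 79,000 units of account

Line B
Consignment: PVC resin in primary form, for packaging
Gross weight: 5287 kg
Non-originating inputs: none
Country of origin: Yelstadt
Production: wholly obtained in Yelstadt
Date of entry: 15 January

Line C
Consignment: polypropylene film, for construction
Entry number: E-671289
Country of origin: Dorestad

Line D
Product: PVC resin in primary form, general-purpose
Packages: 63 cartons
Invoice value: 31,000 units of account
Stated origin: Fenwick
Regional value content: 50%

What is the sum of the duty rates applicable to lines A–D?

128%

Line A: PVC → 16-1; tubing → 16-1-1; for construction → 16-1-1-2. Scheduled 28%. No special measure applies. → 28%.
Line B: PVC → 16-1; resin in primary form → 16-1-3; for packaging → 16-1-3-1. Scheduled 26%. Yelstadt agreement on 16-2-3-1: 16-1-3-1 not covered; Yelstadt agreement on 16-1: wholly obtained → 14% available; preferential 14%. → 14%.
Line C: polypropylene → 16-2; film → 16-2-2; for construction → 16-2-2-2. Scheduled 35%. No special measure applies. → 35%.
Line D: PVC → 16-1; resin in primary form → 16-1-3; general-purpose → 16-1-3-3. Scheduled 25%. Fenwick agreement on 16-1-1-2: 16-1-3-3 not covered; anti-dumping (Fenwick, 16-1-3): +26%; total 25% + 26% = 51%. → 51%.
Sum: 28% + 14% + 35% + 51% = 128%.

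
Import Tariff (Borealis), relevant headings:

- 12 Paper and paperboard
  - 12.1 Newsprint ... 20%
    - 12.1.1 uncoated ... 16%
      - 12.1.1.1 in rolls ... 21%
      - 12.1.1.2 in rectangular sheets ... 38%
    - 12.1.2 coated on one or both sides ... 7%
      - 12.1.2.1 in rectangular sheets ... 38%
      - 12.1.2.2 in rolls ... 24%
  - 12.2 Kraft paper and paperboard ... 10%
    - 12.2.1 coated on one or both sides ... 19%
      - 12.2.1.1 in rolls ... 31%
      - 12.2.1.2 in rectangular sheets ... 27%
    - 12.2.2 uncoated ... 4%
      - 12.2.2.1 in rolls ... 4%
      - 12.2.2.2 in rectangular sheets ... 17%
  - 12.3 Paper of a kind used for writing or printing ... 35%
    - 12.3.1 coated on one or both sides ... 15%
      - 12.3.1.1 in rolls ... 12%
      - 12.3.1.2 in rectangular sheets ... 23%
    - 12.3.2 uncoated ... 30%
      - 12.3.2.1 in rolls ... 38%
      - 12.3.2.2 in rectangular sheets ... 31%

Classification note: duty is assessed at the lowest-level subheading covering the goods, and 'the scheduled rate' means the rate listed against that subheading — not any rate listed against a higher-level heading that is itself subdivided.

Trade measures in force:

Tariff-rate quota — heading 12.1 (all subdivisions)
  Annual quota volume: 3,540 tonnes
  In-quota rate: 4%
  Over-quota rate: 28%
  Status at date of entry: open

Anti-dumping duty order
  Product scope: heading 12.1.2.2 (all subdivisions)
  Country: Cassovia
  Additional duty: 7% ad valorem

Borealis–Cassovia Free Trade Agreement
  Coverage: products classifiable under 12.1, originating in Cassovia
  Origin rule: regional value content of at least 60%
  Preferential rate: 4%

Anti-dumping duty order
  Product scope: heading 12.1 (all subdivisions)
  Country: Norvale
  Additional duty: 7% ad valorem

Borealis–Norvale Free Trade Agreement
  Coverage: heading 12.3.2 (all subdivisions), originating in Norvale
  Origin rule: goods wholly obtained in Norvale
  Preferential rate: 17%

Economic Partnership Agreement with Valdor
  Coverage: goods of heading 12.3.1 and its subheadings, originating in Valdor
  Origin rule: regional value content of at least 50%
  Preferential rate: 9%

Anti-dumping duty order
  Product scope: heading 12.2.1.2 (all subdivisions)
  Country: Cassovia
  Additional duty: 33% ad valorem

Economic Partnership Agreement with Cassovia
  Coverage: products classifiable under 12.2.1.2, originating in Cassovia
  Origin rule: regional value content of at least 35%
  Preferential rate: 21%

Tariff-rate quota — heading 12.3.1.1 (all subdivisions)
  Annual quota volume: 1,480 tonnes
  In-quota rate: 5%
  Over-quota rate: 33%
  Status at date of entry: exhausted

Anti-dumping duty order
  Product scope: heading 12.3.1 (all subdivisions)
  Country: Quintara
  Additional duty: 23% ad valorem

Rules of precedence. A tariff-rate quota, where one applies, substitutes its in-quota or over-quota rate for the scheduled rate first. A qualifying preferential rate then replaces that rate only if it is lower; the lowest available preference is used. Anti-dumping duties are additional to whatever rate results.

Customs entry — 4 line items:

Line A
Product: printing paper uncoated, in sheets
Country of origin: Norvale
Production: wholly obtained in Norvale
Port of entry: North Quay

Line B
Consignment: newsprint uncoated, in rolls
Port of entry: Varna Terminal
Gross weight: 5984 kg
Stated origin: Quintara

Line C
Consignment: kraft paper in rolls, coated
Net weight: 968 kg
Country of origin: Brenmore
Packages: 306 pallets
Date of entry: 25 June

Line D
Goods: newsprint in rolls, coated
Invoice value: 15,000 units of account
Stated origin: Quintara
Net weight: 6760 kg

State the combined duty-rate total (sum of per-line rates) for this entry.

56%

Line A: printing paper → 12.3; uncoated → 12.3.2; in sheets → 12.3.2.2. Scheduled 31%. Norvale agreement on 12.3.2: wholly obtained → 17% available; preferential 17%. → 17%.
Line B: newsprint → 12.1; uncoated → 12.1.1; in rolls → 12.1.1.1. Scheduled 21%. quota on 12.1 open → in-quota 4%. → 4%.
Line C: kraft paper → 12.2; coated → 12.2.1; in rolls → 12.2.1.1. Scheduled 31%. No special measure applies. → 31%.
Line D: newsprint → 12.1; coated → 12.1.2; in rolls → 12.1.2.2. Scheduled 24%. quota on 12.1 open → in-quota 4%. → 4%.
Sum: 17% + 4% + 31% + 4% = 56%.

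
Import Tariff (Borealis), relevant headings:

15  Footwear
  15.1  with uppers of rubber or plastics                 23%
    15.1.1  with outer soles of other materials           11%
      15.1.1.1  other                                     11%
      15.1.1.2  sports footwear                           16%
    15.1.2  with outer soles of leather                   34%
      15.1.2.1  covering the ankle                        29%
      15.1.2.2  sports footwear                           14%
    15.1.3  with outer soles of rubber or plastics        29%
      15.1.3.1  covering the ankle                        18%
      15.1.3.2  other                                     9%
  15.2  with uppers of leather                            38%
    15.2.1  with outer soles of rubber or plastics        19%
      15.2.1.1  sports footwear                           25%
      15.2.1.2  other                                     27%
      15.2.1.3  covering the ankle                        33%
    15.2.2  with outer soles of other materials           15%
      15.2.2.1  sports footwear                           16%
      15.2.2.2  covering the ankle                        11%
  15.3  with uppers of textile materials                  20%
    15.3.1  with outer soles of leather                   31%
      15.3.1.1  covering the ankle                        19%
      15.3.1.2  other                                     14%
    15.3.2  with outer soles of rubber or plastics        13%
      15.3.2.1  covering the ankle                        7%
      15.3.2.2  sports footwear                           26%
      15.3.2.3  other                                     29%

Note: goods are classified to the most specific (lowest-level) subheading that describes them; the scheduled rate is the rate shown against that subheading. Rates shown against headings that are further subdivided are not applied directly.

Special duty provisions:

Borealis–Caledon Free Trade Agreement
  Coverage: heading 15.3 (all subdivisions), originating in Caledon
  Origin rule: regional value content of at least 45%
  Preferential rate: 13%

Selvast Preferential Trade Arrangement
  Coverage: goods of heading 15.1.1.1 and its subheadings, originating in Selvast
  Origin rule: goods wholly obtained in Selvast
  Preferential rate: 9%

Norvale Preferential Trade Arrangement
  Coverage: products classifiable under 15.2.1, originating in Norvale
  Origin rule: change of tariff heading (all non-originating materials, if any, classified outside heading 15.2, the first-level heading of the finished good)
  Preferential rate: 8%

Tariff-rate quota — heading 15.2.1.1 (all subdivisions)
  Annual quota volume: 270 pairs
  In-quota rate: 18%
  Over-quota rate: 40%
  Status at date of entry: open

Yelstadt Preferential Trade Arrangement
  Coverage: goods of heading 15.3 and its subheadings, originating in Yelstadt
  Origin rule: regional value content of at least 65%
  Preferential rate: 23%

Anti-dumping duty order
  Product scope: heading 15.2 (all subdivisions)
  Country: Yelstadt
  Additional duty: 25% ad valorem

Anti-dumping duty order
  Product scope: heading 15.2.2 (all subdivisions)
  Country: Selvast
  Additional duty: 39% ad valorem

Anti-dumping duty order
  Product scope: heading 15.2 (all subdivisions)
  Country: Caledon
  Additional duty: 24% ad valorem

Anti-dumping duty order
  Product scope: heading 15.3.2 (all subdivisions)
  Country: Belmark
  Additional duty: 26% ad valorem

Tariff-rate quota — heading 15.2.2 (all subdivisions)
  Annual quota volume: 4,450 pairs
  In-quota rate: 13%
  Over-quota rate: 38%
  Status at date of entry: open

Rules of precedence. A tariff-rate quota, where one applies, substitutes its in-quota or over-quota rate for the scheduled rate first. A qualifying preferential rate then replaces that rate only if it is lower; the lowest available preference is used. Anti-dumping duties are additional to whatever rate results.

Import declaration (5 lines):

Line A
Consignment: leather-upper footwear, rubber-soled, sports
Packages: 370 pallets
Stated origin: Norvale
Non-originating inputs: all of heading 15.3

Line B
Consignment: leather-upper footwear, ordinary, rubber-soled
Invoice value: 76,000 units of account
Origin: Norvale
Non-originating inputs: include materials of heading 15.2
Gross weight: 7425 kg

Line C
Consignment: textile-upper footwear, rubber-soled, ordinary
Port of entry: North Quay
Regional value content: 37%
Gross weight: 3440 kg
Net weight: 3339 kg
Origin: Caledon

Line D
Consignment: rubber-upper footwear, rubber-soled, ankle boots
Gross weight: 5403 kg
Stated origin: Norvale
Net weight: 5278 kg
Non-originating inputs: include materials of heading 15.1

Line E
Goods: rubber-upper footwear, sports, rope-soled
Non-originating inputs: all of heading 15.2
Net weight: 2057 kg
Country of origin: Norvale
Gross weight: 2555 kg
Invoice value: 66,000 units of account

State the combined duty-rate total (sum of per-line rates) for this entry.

98%

Line A: leather-upper → 15.2; rubber-soled → 15.2.1; sports → 15.2.1.1. Scheduled 25%. quota on 15.2.1.1 open → in-quota 18%; Norvale agreement on 15.2.1: CTH met → 8% available; preferential 8%. → 8%.
Line B: leather-upper → 15.2; rubber-soled → 15.2.1; ordinary → 15.2.1.2. Scheduled 27%. Norvale agreement on 15.2.1: CTH not met. → 27%.
Line C: textile-upper → 15.3; rubber-soled → 15.3.2; ordinary → 15.3.2.3. Scheduled 29%. Caledon agreement on 15.3: RVC < 45%. → 29%.
Line D: rubber-upper → 15.1; rubber-soled → 15.1.3; ankle boots → 15.1.3.1. Scheduled 18%. Norvale agreement on 15.2.1: 15.1.3.1 not covered. → 18%.
Line E: rubber-upper → 15.1; rope-soled → 15.1.1; sports → 15.1.1.2. Scheduled 16%. Norvale agreement on 15.2.1: 15.1.1.2 not covered. → 16%.
Sum: 8% + 27% + 29% + 18% + 16% = 98%.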